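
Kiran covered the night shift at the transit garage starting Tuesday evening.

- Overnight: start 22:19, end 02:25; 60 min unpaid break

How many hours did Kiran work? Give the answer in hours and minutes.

3 h 6 min

Overnight: 22:19 → midnight = 1 h 41 min; midnight → 02:25 = 2 h 25 min; span 4 h 6 min; less 60 min break → 3 h 6 min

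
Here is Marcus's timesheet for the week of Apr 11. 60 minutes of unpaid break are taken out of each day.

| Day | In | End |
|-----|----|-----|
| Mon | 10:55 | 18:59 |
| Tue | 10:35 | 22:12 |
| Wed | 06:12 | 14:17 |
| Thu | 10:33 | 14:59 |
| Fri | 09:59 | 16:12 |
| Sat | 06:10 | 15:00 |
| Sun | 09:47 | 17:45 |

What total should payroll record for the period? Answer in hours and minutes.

Mon: 10:55–18:59 = 8 h 4 min; less 60 min break → 7 h 4 min
Tue: 10:35–22:12 = 11 h 37 min; less 60 min break → 10 h 37 min
Wed: 06:12–14:17 = 8 h 5 min; less 60 min break → 7 h 5 min
Thu: 10:33–14:59 = 4 h 26 min; less 60 min break → 3 h 26 min
Fri: 09:59–16:12 = 6 h 13 min; less 60 min break → 5 h 13 min
Sat: 06:10–15:00 = 8 h 50 min; less 60 min break → 7 h 50 min
Sun: 09:47–17:45 = 7 h 58 min; less 60 min break → 6 h 58 min
Total: 7 h 4 min + 10 h 37 min + 7 h 5 min + 3 h 26 min + 5 h 13 min + 7 h 50 min + 6 h 58 min = 48 h 13 min.

48 h 13 min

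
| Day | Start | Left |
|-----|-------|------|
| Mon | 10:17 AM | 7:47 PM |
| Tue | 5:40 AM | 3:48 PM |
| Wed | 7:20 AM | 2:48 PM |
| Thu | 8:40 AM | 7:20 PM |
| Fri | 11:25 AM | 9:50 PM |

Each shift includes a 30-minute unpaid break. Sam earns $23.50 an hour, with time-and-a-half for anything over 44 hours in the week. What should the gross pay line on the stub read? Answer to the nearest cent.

$1093.34

Mon: 10:17 AM–7:47 PM = 9 h 30 min; less 30 min break → 9 h 0 min
Tue: 5:40 AM–3:48 PM = 10 h 8 min; less 30 min break → 9 h 38 min
Wed: 7:20 AM–2:48 PM = 7 h 28 min; less 30 min break → 6 h 58 min
Thu: 8:40 AM–7:20 PM = 10 h 40 min; less 30 min break → 10 h 10 min
Fri: 11:25 AM–9:50 PM = 10 h 25 min; less 30 min break → 9 h 55 min
Total worked: 45 h 41 min = 2741 min.
Regular 44 h 0 min = 2640 min at $23.50/h; overtime 1 h 41 min = 101 min at $35.25/h.
Pay = (2640 × $23.50 + 101 × $35.25) ÷ 60 = $1093.34.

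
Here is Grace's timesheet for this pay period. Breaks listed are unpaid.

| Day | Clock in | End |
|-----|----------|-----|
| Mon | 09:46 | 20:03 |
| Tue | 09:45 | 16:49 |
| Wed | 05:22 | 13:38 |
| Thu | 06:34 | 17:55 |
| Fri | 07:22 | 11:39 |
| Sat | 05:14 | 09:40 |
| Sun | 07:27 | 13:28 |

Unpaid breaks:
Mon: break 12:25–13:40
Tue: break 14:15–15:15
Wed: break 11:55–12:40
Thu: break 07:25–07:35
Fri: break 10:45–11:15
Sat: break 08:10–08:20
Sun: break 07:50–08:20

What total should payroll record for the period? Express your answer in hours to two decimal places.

Mon: 09:46–20:03 = 10 h 17 min; less 75 min break → 9 h 2 min
Tue: 09:45–16:49 = 7 h 4 min; less 60 min break → 6 h 4 min
Wed: 05:22–13:38 = 8 h 16 min; less 45 min break → 7 h 31 min
Thu: 06:34–17:55 = 11 h 21 min; less 10 min break → 11 h 11 min
Fri: 07:22–11:39 = 4 h 17 min; less 30 min break → 3 h 47 min
Sat: 05:14–09:40 = 4 h 26 min; less 10 min break → 4 h 16 min
Sun: 07:27–13:28 = 6 h 1 min; less 30 min break → 5 h 31 min
Total: 9 h 2 min + 6 h 4 min + 7 h 31 min + 11 h 11 min + 3 h 47 min + 4 h 16 min + 5 h 31 min = 47 h 22 min.

47.37 hours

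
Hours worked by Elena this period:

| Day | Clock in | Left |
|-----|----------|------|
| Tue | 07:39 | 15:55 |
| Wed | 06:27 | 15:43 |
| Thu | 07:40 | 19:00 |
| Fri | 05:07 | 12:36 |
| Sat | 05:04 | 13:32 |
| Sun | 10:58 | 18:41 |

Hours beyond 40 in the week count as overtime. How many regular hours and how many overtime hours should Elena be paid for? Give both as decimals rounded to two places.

Tue: 07:39–15:55 = 8 h 16 min
Wed: 06:27–15:43 = 9 h 16 min
Thu: 07:40–19:00 = 11 h 20 min
Fri: 05:07–12:36 = 7 h 29 min
Sat: 05:04–13:32 = 8 h 28 min
Sun: 10:58–18:41 = 7 h 43 min
Total worked: 52 h 32 min = 52.53 h.
Threshold 40 h → overtime 12 h 32 min, regular 40 h 0 min.

Regular 40.00 hours, overtime 12.53 hours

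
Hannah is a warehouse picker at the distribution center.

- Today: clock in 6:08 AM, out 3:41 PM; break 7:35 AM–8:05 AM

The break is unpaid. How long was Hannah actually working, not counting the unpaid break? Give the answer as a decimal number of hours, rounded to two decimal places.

9.05 hours

Today: 6:08 AM–3:41 PM = 9 h 33 min; less 30 min break → 9 h 3 min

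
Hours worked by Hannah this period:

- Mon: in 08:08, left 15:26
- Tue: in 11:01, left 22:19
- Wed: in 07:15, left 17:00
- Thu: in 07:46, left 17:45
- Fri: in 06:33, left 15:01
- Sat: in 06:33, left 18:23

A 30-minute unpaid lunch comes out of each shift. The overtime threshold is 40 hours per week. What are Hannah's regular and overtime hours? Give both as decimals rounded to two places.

Regular 40.00 hours, overtime 15.63 hours

Mon: 08:08–15:26 = 7 h 18 min; less 30 min break → 6 h 48 min
Tue: 11:01–22:19 = 11 h 18 min; less 30 min break → 10 h 48 min
Wed: 07:15–17:00 = 9 h 45 min; less 30 min break → 9 h 15 min
Thu: 07:46–17:45 = 9 h 59 min; less 30 min break → 9 h 29 min
Fri: 06:33–15:01 = 8 h 28 min; less 30 min break → 7 h 58 min
Sat: 06:33–18:23 = 11 h 50 min; less 30 min break → 11 h 20 min
Total worked: 55 h 38 min = 55.63 h.
Threshold 40 h → overtime 15 h 38 min, regular 40 h 0 min.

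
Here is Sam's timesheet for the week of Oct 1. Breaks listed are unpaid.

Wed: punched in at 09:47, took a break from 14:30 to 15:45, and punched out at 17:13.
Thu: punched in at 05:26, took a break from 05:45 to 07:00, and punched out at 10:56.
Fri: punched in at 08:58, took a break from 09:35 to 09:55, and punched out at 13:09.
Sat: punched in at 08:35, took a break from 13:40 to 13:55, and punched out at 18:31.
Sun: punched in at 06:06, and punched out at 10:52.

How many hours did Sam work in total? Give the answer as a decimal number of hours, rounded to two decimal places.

28.73 hours

Wed: 09:47–17:13 = 7 h 26 min; less 75 min break → 6 h 11 min
Thu: 05:26–10:56 = 5 h 30 min; less 75 min break → 4 h 15 min
Fri: 08:58–13:09 = 4 h 11 min; less 20 min break → 3 h 51 min
Sat: 08:35–18:31 = 9 h 56 min; less 15 min break → 9 h 41 min
Sun: 06:06–10:52 = 4 h 46 min
Total: 6 h 11 min + 4 h 15 min + 3 h 51 min + 9 h 41 min + 4 h 46 min = 28 h 44 min.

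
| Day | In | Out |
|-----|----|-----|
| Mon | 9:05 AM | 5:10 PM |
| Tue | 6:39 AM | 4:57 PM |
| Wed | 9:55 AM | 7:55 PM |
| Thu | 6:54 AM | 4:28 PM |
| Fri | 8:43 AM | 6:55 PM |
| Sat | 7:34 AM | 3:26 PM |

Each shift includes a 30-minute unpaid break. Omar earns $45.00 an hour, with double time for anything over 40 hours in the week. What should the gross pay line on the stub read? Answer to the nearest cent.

$2971.50

Mon: 9:05 AM–5:10 PM = 8 h 5 min; less 30 min break → 7 h 35 min
Tue: 6:39 AM–4:57 PM = 10 h 18 min; less 30 min break → 9 h 48 min
Wed: 9:55 AM–7:55 PM = 10 h 0 min; less 30 min break → 9 h 30 min
Thu: 6:54 AM–4:28 PM = 9 h 34 min; less 30 min break → 9 h 4 min
Fri: 8:43 AM–6:55 PM = 10 h 12 min; less 30 min break → 9 h 42 min
Sat: 7:34 AM–3:26 PM = 7 h 52 min; less 30 min break → 7 h 22 min
Total worked: 53 h 1 min = 3181 min.
Regular 40 h 0 min = 2400 min at $45.00/h; overtime 13 h 1 min = 781 min at $90.00/h.
Pay = (2400 × $45.00 + 781 × $90.00) ÷ 60 = $2971.50.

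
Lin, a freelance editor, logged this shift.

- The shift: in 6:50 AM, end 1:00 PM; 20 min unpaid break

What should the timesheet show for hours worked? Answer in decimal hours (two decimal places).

5.83 hours

The shift: 6:50 AM–1:00 PM = 6 h 10 min; less 20 min break → 5 h 50 min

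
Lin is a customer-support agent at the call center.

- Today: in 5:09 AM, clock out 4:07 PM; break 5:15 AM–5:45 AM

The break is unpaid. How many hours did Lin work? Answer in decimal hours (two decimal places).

Today: 5:09 AM–4:07 PM = 10 h 58 min; less 30 min break → 10 h 28 min

10.47 hours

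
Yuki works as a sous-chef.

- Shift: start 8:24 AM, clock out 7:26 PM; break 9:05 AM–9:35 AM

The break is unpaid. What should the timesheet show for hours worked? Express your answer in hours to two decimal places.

Shift: 8:24 AM–7:26 PM = 11 h 2 min; less 30 min break → 10 h 32 min

10.53 hours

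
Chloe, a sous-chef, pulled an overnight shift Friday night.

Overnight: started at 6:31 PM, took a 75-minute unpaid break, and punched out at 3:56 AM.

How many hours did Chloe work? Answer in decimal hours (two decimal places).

Overnight: 6:31 PM → midnight = 5 h 29 min; midnight → 3:56 AM = 3 h 56 min; span 9 h 25 min; less 75 min break → 8 h 10 min

8.17 hours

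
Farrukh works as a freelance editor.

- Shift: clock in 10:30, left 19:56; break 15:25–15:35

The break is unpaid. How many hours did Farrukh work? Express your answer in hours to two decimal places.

Shift: 10:30–19:56 = 9 h 26 min; less 10 min break → 9 h 16 min

9.27 hours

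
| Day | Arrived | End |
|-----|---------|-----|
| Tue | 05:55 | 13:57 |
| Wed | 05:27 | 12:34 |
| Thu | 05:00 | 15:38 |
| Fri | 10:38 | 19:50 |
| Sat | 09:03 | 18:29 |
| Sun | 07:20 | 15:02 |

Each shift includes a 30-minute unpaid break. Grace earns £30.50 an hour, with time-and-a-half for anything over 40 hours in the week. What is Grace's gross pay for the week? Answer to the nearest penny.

Tue: 05:55–13:57 = 8 h 2 min; less 30 min break → 7 h 32 min
Wed: 05:27–12:34 = 7 h 7 min; less 30 min break → 6 h 37 min
Thu: 05:00–15:38 = 10 h 38 min; less 30 min break → 10 h 8 min
Fri: 10:38–19:50 = 9 h 12 min; less 30 min break → 8 h 42 min
Sat: 09:03–18:29 = 9 h 26 min; less 30 min break → 8 h 56 min
Sun: 07:20–15:02 = 7 h 42 min; less 30 min break → 7 h 12 min
Total worked: 49 h 7 min = 2947 min.
Regular 40 h 0 min = 2400 min at £30.50/h; overtime 9 h 7 min = 547 min at £45.75/h.
Pay = (2400 × £30.50 + 547 × £45.75) ÷ 60 = £1637.09.

£1637.09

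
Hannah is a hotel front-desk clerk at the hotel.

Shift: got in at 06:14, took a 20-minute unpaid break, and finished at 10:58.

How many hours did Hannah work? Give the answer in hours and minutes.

Shift: 06:14–10:58 = 4 h 44 min; less 20 min break → 4 h 24 min

4 h 24 min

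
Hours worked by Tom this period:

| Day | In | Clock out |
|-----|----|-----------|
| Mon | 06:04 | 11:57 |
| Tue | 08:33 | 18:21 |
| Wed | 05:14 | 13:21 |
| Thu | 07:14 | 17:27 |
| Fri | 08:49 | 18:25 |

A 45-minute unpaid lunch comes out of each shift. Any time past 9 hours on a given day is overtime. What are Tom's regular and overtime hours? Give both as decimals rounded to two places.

Mon: 06:04–11:57 = 5 h 53 min; less 45 min break → 5 h 8 min
Tue: 08:33–18:21 = 9 h 48 min; less 45 min break → 9 h 3 min
Wed: 05:14–13:21 = 8 h 7 min; less 45 min break → 7 h 22 min
Thu: 07:14–17:27 = 10 h 13 min; less 45 min break → 9 h 28 min
Fri: 08:49–18:25 = 9 h 36 min; less 45 min break → 8 h 51 min
Mon reg 5 h 8 min / OT 0 h 0 min; Tue reg 9 h 0 min / OT 0 h 3 min; Wed reg 7 h 22 min / OT 0 h 0 min; Thu reg 9 h 0 min / OT 0 h 28 min; Fri reg 8 h 51 min / OT 0 h 0 min.
Totals: regular 39 h 21 min, overtime 0 h 31 min.

Regular 39.35 hours, overtime 0.52 hours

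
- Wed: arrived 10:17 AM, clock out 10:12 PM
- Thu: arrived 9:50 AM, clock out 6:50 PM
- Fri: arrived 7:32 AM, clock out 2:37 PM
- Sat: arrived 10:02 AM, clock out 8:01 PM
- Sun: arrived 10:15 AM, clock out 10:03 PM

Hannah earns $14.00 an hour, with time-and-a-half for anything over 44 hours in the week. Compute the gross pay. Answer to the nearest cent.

$737.45

Wed: 10:17 AM–10:12 PM = 11 h 55 min
Thu: 9:50 AM–6:50 PM = 9 h 0 min
Fri: 7:32 AM–2:37 PM = 7 h 5 min
Sat: 10:02 AM–8:01 PM = 9 h 59 min
Sun: 10:15 AM–10:03 PM = 11 h 48 min
Total worked: 49 h 47 min = 2987 min.
Regular 44 h 0 min = 2640 min at $14.00/h; overtime 5 h 47 min = 347 min at $21.00/h.
Pay = (2640 × $14.00 + 347 × $21.00) ÷ 60 = $737.45.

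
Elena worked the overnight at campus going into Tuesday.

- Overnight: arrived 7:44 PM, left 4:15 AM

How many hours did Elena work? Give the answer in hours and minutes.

8 h 31 min

Overnight: 7:44 PM → midnight = 4 h 16 min; midnight → 4:15 AM = 4 h 15 min; span 8 h 31 min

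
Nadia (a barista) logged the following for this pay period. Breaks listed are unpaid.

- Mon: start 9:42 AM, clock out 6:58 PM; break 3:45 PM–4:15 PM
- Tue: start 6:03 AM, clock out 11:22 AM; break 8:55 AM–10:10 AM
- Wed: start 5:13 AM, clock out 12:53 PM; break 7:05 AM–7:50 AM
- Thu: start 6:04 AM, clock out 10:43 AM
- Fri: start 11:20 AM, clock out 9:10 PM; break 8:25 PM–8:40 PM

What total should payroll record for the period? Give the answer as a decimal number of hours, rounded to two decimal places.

Mon: 9:42 AM–6:58 PM = 9 h 16 min; less 30 min break → 8 h 46 min
Tue: 6:03 AM–11:22 AM = 5 h 19 min; less 75 min break → 4 h 4 min
Wed: 5:13 AM–12:53 PM = 7 h 40 min; less 45 min break → 6 h 55 min
Thu: 6:04 AM–10:43 AM = 4 h 39 min
Fri: 11:20 AM–9:10 PM = 9 h 50 min; less 15 min break → 9 h 35 min
Total: 8 h 46 min + 4 h 4 min + 6 h 55 min + 4 h 39 min + 9 h 35 min = 33 h 59 min.

33.98 hours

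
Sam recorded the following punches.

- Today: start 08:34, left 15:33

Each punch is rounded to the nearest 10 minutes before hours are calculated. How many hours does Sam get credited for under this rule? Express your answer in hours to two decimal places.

7.00 hours

Today: in 08:34→08:30, out 15:33→15:30; 7 h 0 min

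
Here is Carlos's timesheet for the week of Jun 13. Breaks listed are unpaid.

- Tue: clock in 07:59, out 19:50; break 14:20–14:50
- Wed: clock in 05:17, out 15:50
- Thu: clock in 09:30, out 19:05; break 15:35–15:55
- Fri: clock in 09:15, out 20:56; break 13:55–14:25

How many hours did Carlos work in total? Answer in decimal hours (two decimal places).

42.33 hours

Tue: 07:59–19:50 = 11 h 51 min; less 30 min break → 11 h 21 min
Wed: 05:17–15:50 = 10 h 33 min
Thu: 09:30–19:05 = 9 h 35 min; less 20 min break → 9 h 15 min
Fri: 09:15–20:56 = 11 h 41 min; less 30 min break → 11 h 11 min
Total: 11 h 21 min + 10 h 33 min + 9 h 15 min + 11 h 11 min = 42 h 20 min.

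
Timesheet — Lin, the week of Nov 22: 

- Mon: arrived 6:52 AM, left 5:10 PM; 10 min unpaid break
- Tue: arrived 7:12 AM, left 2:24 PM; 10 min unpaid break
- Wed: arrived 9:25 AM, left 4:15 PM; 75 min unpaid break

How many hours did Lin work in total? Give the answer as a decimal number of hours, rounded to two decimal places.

22.75 hours

Mon: 6:52 AM–5:10 PM = 10 h 18 min; less 10 min break → 10 h 8 min
Tue: 7:12 AM–2:24 PM = 7 h 12 min; less 10 min break → 7 h 2 min
Wed: 9:25 AM–4:15 PM = 6 h 50 min; less 75 min break → 5 h 35 min
Total: 10 h 8 min + 7 h 2 min + 5 h 35 min = 22 h 45 min.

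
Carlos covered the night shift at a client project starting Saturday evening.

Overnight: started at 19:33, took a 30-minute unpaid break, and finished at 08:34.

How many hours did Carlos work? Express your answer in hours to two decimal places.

Overnight: 19:33 → midnight = 4 h 27 min; midnight → 08:34 = 8 h 34 min; span 13 h 1 min; less 30 min break → 12 h 31 min

12.52 hours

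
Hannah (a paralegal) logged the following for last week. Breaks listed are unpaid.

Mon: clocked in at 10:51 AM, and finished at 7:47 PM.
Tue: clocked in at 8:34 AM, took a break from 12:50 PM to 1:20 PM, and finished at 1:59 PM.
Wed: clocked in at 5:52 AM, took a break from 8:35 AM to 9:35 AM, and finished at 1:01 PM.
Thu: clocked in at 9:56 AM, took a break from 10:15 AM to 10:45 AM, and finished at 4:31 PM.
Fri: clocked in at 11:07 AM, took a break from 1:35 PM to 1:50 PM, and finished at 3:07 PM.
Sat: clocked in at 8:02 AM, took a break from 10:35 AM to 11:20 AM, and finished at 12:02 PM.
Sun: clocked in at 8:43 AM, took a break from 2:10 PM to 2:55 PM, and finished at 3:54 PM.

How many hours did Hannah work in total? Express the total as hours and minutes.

Mon: 10:51 AM–7:47 PM = 8 h 56 min
Tue: 8:34 AM–1:59 PM = 5 h 25 min; less 30 min break → 4 h 55 min
Wed: 5:52 AM–1:01 PM = 7 h 9 min; less 60 min break → 6 h 9 min
Thu: 9:56 AM–4:31 PM = 6 h 35 min; less 30 min break → 6 h 5 min
Fri: 11:07 AM–3:07 PM = 4 h 0 min; less 15 min break → 3 h 45 min
Sat: 8:02 AM–12:02 PM = 4 h 0 min; less 45 min break → 3 h 15 min
Sun: 8:43 AM–3:54 PM = 7 h 11 min; less 45 min break → 6 h 26 min
Total: 8 h 56 min + 4 h 55 min + 6 h 9 min + 6 h 5 min + 3 h 45 min + 3 h 15 min + 6 h 26 min = 39 h 31 min.

39 h 31 min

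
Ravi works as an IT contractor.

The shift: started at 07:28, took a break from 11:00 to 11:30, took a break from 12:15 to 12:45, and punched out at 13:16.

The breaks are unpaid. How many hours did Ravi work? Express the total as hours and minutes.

4 h 48 min

The shift: 07:28–13:16 = 5 h 48 min; less 60 min break → 4 h 48 min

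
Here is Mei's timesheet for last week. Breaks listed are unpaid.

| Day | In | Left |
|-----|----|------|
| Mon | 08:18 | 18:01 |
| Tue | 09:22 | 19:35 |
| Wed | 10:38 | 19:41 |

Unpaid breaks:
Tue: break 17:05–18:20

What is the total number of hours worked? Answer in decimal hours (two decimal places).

Mon: 08:18–18:01 = 9 h 43 min
Tue: 09:22–19:35 = 10 h 13 min; less 75 min break → 8 h 58 min
Wed: 10:38–19:41 = 9 h 3 min
Total: 9 h 43 min + 8 h 58 min + 9 h 3 min = 27 h 44 min.

27.73 hours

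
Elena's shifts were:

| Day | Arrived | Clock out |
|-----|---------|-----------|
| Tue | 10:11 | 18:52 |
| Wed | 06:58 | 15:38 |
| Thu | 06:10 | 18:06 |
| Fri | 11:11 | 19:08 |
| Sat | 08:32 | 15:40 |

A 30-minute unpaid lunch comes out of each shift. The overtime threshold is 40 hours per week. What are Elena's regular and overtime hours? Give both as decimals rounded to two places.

Tue: 10:11–18:52 = 8 h 41 min; less 30 min break → 8 h 11 min
Wed: 06:58–15:38 = 8 h 40 min; less 30 min break → 8 h 10 min
Thu: 06:10–18:06 = 11 h 56 min; less 30 min break → 11 h 26 min
Fri: 11:11–19:08 = 7 h 57 min; less 30 min break → 7 h 27 min
Sat: 08:32–15:40 = 7 h 8 min; less 30 min break → 6 h 38 min
Total worked: 41 h 52 min = 41.87 h.
Threshold 40 h → overtime 1 h 52 min, regular 40 h 0 min.

Regular 40.00 hours, overtime 1.87 hours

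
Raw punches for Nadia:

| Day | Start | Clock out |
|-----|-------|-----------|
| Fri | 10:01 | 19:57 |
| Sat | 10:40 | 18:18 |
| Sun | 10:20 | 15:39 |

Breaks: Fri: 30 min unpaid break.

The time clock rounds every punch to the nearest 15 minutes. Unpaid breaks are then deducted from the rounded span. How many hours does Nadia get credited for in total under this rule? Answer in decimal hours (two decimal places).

22.50 hours

Fri: in 10:01→10:00, out 19:57→20:00; 10 h 0 min − 30 min = 9 h 30 min
Sat: in 10:40→10:45, out 18:18→18:15; 7 h 30 min
Sun: in 10:20→10:15, out 15:39→15:45; 5 h 30 min
Total credited: 22 h 30 min.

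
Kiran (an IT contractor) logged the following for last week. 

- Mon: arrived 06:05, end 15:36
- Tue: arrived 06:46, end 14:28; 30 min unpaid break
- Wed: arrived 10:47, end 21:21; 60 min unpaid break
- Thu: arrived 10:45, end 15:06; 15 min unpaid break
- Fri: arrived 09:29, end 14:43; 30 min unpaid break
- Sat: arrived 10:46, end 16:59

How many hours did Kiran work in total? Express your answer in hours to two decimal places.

41.33 hours

Mon: 06:05–15:36 = 9 h 31 min
Tue: 06:46–14:28 = 7 h 42 min; less 30 min break → 7 h 12 min
Wed: 10:47–21:21 = 10 h 34 min; less 60 min break → 9 h 34 min
Thu: 10:45–15:06 = 4 h 21 min; less 15 min break → 4 h 6 min
Fri: 09:29–14:43 = 5 h 14 min; less 30 min break → 4 h 44 min
Sat: 10:46–16:59 = 6 h 13 min
Total: 9 h 31 min + 7 h 12 min + 9 h 34 min + 4 h 6 min + 4 h 44 min + 6 h 13 min = 41 h 20 min.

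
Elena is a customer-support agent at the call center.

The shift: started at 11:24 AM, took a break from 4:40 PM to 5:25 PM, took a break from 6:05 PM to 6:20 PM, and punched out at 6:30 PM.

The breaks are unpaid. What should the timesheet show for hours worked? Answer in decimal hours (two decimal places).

The shift: 11:24 AM–6:30 PM = 7 h 6 min; less 60 min break → 6 h 6 min

6.10 hours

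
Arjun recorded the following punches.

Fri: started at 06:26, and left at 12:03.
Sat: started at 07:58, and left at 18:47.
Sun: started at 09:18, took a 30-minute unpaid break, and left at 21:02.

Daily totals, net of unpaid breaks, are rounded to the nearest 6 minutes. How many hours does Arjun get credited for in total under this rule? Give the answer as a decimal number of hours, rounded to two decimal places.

27.60 hours

Fri: 06:26–12:03 = 5 h 37 min → rounds to 5 h 36 min
Sat: 07:58–18:47 = 10 h 49 min → rounds to 10 h 48 min
Sun: 09:18–21:02 = 11 h 44 min − 30 min = 11 h 14 min → rounds to 11 h 12 min
Total credited: 27 h 36 min.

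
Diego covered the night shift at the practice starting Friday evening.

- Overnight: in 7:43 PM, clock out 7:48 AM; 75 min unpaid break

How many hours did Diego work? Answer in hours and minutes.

Overnight: 7:43 PM → midnight = 4 h 17 min; midnight → 7:48 AM = 7 h 48 min; span 12 h 5 min; less 75 min break → 10 h 50 min

10 h 50 min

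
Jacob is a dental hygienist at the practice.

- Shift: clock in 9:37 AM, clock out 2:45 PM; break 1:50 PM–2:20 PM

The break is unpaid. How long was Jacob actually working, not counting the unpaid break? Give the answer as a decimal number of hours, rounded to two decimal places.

4.63 hours

Shift: 9:37 AM–2:45 PM = 5 h 8 min; less 30 min break → 4 h 38 min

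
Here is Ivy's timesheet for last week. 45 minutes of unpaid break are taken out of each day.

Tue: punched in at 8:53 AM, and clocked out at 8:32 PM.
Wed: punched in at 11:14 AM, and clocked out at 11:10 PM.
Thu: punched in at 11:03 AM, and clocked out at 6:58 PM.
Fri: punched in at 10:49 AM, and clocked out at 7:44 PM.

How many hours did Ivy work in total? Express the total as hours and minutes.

37 h 25 min

Tue: 8:53 AM–8:32 PM = 11 h 39 min; less 45 min break → 10 h 54 min
Wed: 11:14 AM–11:10 PM = 11 h 56 min; less 45 min break → 11 h 11 min
Thu: 11:03 AM–6:58 PM = 7 h 55 min; less 45 min break → 7 h 10 min
Fri: 10:49 AM–7:44 PM = 8 h 55 min; less 45 min break → 8 h 10 min
Total: 10 h 54 min + 11 h 11 min + 7 h 10 min + 8 h 10 min = 37 h 25 min.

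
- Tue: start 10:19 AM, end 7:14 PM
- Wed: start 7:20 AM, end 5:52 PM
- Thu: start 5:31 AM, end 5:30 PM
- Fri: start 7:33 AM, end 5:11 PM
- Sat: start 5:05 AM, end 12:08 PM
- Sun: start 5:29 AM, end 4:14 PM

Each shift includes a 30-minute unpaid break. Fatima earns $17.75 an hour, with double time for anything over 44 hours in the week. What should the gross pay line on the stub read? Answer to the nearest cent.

Tue: 10:19 AM–7:14 PM = 8 h 55 min; less 30 min break → 8 h 25 min
Wed: 7:20 AM–5:52 PM = 10 h 32 min; less 30 min break → 10 h 2 min
Thu: 5:31 AM–5:30 PM = 11 h 59 min; less 30 min break → 11 h 29 min
Fri: 7:33 AM–5:11 PM = 9 h 38 min; less 30 min break → 9 h 8 min
Sat: 5:05 AM–12:08 PM = 7 h 3 min; less 30 min break → 6 h 33 min
Sun: 5:29 AM–4:14 PM = 10 h 45 min; less 30 min break → 10 h 15 min
Total worked: 55 h 52 min = 3352 min.
Regular 44 h 0 min = 2640 min at $17.75/h; overtime 11 h 52 min = 712 min at $35.50/h.
Pay = (2640 × $17.75 + 712 × $35.50) ÷ 60 = $1202.27.

$1202.27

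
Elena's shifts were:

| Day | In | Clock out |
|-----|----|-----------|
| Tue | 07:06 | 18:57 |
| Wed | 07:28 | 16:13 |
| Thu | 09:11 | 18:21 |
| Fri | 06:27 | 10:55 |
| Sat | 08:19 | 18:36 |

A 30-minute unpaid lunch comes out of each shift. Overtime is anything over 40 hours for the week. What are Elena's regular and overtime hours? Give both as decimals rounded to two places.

Regular 40.00 hours, overtime 2.02 hours

Tue: 07:06–18:57 = 11 h 51 min; less 30 min break → 11 h 21 min
Wed: 07:28–16:13 = 8 h 45 min; less 30 min break → 8 h 15 min
Thu: 09:11–18:21 = 9 h 10 min; less 30 min break → 8 h 40 min
Fri: 06:27–10:55 = 4 h 28 min; less 30 min break → 3 h 58 min
Sat: 08:19–18:36 = 10 h 17 min; less 30 min break → 9 h 47 min
Total worked: 42 h 1 min = 42.02 h.
Threshold 40 h → overtime 2 h 1 min, regular 40 h 0 min.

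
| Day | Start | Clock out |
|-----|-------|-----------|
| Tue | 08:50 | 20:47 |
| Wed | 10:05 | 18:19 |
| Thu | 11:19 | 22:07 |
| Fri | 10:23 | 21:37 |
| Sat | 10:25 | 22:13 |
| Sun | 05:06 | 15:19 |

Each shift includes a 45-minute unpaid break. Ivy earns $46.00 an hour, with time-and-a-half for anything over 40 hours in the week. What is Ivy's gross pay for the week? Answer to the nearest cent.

$3201.60

Tue: 08:50–20:47 = 11 h 57 min; less 45 min break → 11 h 12 min
Wed: 10:05–18:19 = 8 h 14 min; less 45 min break → 7 h 29 min
Thu: 11:19–22:07 = 10 h 48 min; less 45 min break → 10 h 3 min
Fri: 10:23–21:37 = 11 h 14 min; less 45 min break → 10 h 29 min
Sat: 10:25–22:13 = 11 h 48 min; less 45 min break → 11 h 3 min
Sun: 05:06–15:19 = 10 h 13 min; less 45 min break → 9 h 28 min
Total worked: 59 h 44 min = 3584 min.
Regular 40 h 0 min = 2400 min at $46.00/h; overtime 19 h 44 min = 1184 min at $69.00/h.
Pay = (2400 × $46.00 + 1184 × $69.00) ÷ 60 = $3201.60.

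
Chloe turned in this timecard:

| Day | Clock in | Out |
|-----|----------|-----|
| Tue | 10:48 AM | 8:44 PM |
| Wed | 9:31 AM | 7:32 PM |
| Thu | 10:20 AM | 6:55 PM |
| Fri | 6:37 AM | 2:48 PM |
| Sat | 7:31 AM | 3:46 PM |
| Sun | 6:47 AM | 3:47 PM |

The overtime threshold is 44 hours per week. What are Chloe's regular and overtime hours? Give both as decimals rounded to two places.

Tue: 10:48 AM–8:44 PM = 9 h 56 min
Wed: 9:31 AM–7:32 PM = 10 h 1 min
Thu: 10:20 AM–6:55 PM = 8 h 35 min
Fri: 6:37 AM–2:48 PM = 8 h 11 min
Sat: 7:31 AM–3:46 PM = 8 h 15 min
Sun: 6:47 AM–3:47 PM = 9 h 0 min
Total worked: 53 h 58 min = 53.97 h.
Threshold 44 h → overtime 9 h 58 min, regular 44 h 0 min.

Regular 44.00 hours, overtime 9.97 hours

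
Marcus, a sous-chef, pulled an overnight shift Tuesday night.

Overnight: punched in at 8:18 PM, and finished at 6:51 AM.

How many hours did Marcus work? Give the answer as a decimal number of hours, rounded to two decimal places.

10.55 hours

Overnight: 8:18 PM → midnight = 3 h 42 min; midnight → 6:51 AM = 6 h 51 min; span 10 h 33 min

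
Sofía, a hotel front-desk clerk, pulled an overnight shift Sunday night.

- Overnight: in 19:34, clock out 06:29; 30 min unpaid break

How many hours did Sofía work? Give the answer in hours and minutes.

Overnight: 19:34 → midnight = 4 h 26 min; midnight → 06:29 = 6 h 29 min; span 10 h 55 min; less 30 min break → 10 h 25 min

10 h 25 min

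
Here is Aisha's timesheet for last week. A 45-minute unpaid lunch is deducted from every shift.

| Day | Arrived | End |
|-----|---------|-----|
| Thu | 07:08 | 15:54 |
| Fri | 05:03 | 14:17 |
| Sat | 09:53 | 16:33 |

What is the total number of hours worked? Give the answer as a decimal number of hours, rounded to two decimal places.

Thu: 07:08–15:54 = 8 h 46 min; less 45 min break → 8 h 1 min
Fri: 05:03–14:17 = 9 h 14 min; less 45 min break → 8 h 29 min
Sat: 09:53–16:33 = 6 h 40 min; less 45 min break → 5 h 55 min
Total: 8 h 1 min + 8 h 29 min + 5 h 55 min = 22 h 25 min.

22.42 hours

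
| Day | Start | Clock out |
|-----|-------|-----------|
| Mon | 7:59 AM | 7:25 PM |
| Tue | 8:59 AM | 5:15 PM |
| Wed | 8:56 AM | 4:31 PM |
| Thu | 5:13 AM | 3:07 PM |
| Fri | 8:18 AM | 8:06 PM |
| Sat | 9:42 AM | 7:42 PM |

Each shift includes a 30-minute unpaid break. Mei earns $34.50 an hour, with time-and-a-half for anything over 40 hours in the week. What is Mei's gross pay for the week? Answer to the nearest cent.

$2207.14

Mon: 7:59 AM–7:25 PM = 11 h 26 min; less 30 min break → 10 h 56 min
Tue: 8:59 AM–5:15 PM = 8 h 16 min; less 30 min break → 7 h 46 min
Wed: 8:56 AM–4:31 PM = 7 h 35 min; less 30 min break → 7 h 5 min
Thu: 5:13 AM–3:07 PM = 9 h 54 min; less 30 min break → 9 h 24 min
Fri: 8:18 AM–8:06 PM = 11 h 48 min; less 30 min break → 11 h 18 min
Sat: 9:42 AM–7:42 PM = 10 h 0 min; less 30 min break → 9 h 30 min
Total worked: 55 h 59 min = 3359 min.
Regular 40 h 0 min = 2400 min at $34.50/h; overtime 15 h 59 min = 959 min at $51.75/h.
Pay = (2400 × $34.50 + 959 × $51.75) ÷ 60 = $2207.14.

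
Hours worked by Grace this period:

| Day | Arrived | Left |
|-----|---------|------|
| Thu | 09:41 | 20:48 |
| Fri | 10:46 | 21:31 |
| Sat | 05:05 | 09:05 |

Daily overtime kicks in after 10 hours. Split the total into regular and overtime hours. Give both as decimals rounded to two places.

Regular 24.00 hours, overtime 1.87 hours

Thu: 09:41–20:48 = 11 h 7 min
Fri: 10:46–21:31 = 10 h 45 min
Sat: 05:05–09:05 = 4 h 0 min
Thu reg 10 h 0 min / OT 1 h 7 min; Fri reg 10 h 0 min / OT 0 h 45 min; Sat reg 4 h 0 min / OT 0 h 0 min.
Totals: regular 24 h 0 min, overtime 1 h 52 min.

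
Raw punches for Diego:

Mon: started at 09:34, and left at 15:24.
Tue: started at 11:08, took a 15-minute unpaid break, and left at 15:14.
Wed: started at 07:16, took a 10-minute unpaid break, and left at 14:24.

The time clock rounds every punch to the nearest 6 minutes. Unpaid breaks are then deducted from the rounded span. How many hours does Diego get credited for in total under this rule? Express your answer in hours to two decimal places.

16.58 hours

Mon: in 09:34→09:36, out 15:24→15:24; 5 h 48 min
Tue: in 11:08→11:06, out 15:14→15:12; 4 h 6 min − 15 min = 3 h 51 min
Wed: in 07:16→07:18, out 14:24→14:24; 7 h 6 min − 10 min = 6 h 56 min
Total credited: 16 h 35 min.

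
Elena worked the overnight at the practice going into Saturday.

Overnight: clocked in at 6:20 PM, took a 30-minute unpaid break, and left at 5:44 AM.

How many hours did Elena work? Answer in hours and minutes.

10 h 54 min

Overnight: 6:20 PM → midnight = 5 h 40 min; midnight → 5:44 AM = 5 h 44 min; span 11 h 24 min; less 30 min break → 10 h 54 min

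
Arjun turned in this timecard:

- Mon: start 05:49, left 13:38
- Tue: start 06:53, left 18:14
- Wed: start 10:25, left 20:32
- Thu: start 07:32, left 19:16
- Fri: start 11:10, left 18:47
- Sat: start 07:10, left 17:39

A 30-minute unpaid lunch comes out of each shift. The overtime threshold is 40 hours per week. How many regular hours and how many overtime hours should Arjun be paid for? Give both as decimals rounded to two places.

Mon: 05:49–13:38 = 7 h 49 min; less 30 min break → 7 h 19 min
Tue: 06:53–18:14 = 11 h 21 min; less 30 min break → 10 h 51 min
Wed: 10:25–20:32 = 10 h 7 min; less 30 min break → 9 h 37 min
Thu: 07:32–19:16 = 11 h 44 min; less 30 min break → 11 h 14 min
Fri: 11:10–18:47 = 7 h 37 min; less 30 min break → 7 h 7 min
Sat: 07:10–17:39 = 10 h 29 min; less 30 min break → 9 h 59 min
Total worked: 56 h 7 min = 56.12 h.
Threshold 40 h → overtime 16 h 7 min, regular 40 h 0 min.

Regular 40.00 hours, overtime 16.12 hours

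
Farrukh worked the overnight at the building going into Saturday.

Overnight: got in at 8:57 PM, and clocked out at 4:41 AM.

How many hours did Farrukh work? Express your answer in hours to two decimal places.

Overnight: 8:57 PM → midnight = 3 h 3 min; midnight → 4:41 AM = 4 h 41 min; span 7 h 44 min

7.73 hours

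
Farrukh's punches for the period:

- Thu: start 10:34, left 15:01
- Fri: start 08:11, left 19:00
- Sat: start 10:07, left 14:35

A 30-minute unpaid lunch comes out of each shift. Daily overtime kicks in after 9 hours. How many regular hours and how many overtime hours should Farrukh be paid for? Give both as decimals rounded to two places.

Regular 16.92 hours, overtime 1.32 hours

Thu: 10:34–15:01 = 4 h 27 min; less 30 min break → 3 h 57 min
Fri: 08:11–19:00 = 10 h 49 min; less 30 min break → 10 h 19 min
Sat: 10:07–14:35 = 4 h 28 min; less 30 min break → 3 h 58 min
Thu reg 3 h 57 min / OT 0 h 0 min; Fri reg 9 h 0 min / OT 1 h 19 min; Sat reg 3 h 58 min / OT 0 h 0 min.
Totals: regular 16 h 55 min, overtime 1 h 19 min.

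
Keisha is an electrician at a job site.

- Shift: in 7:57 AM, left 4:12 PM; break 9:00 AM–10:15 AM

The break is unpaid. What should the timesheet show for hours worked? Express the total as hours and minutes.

Shift: 7:57 AM–4:12 PM = 8 h 15 min; less 75 min break → 7 h 0 min

7 h 0 min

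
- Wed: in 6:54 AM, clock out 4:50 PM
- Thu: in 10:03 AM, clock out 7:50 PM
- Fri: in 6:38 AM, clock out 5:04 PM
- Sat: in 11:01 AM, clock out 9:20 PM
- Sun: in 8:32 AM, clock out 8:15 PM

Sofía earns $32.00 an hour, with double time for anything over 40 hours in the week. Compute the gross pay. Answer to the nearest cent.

$2059.73

Wed: 6:54 AM–4:50 PM = 9 h 56 min
Thu: 10:03 AM–7:50 PM = 9 h 47 min
Fri: 6:38 AM–5:04 PM = 10 h 26 min
Sat: 11:01 AM–9:20 PM = 10 h 19 min
Sun: 8:32 AM–8:15 PM = 11 h 43 min
Total worked: 52 h 11 min = 3131 min.
Regular 40 h 0 min = 2400 min at $32.00/h; overtime 12 h 11 min = 731 min at $64.00/h.
Pay = (2400 × $32.00 + 731 × $64.00) ÷ 60 = $2059.73.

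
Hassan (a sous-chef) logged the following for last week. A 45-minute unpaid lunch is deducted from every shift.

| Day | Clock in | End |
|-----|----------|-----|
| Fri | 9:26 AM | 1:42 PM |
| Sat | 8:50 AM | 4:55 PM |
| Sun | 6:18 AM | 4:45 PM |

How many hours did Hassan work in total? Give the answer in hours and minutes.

Fri: 9:26 AM–1:42 PM = 4 h 16 min; less 45 min break → 3 h 31 min
Sat: 8:50 AM–4:55 PM = 8 h 5 min; less 45 min break → 7 h 20 min
Sun: 6:18 AM–4:45 PM = 10 h 27 min; less 45 min break → 9 h 42 min
Total: 3 h 31 min + 7 h 20 min + 9 h 42 min = 20 h 33 min.

20 h 33 min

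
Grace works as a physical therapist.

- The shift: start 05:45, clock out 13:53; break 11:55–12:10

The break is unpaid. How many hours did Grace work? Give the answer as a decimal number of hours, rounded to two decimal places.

7.88 hours

The shift: 05:45–13:53 = 8 h 8 min; less 15 min break → 7 h 53 min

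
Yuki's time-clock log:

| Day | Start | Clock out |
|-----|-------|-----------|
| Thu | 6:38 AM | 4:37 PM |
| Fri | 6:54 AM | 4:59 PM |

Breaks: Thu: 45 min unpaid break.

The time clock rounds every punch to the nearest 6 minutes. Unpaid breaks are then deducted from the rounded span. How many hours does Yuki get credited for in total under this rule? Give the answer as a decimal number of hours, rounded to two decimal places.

19.35 hours

Thu: in 6:38 AM→6:36 AM, out 4:37 PM→4:36 PM; 10 h 0 min − 45 min = 9 h 15 min
Fri: in 6:54 AM→6:54 AM, out 4:59 PM→5:00 PM; 10 h 6 min
Total credited: 19 h 21 min.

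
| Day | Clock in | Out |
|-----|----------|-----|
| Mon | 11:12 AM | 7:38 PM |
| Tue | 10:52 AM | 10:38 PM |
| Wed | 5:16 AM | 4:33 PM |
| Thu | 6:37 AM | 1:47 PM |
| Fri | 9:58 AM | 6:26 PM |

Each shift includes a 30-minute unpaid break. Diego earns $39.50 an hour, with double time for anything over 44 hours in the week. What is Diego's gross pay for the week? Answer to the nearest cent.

$1786.72

Mon: 11:12 AM–7:38 PM = 8 h 26 min; less 30 min break → 7 h 56 min
Tue: 10:52 AM–10:38 PM = 11 h 46 min; less 30 min break → 11 h 16 min
Wed: 5:16 AM–4:33 PM = 11 h 17 min; less 30 min break → 10 h 47 min
Thu: 6:37 AM–1:47 PM = 7 h 10 min; less 30 min break → 6 h 40 min
Fri: 9:58 AM–6:26 PM = 8 h 28 min; less 30 min break → 7 h 58 min
Total worked: 44 h 37 min = 2677 min.
Regular 44 h 0 min = 2640 min at $39.50/h; overtime 0 h 37 min = 37 min at $79.00/h.
Pay = (2640 × $39.50 + 37 × $79.00) ÷ 60 = $1786.72.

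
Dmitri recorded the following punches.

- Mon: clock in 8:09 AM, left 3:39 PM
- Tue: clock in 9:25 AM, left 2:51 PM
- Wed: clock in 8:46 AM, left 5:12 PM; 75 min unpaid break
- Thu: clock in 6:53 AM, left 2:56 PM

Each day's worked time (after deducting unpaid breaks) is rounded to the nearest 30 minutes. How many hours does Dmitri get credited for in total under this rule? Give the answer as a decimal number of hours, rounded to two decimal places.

Mon: 8:09 AM–3:39 PM = 7 h 30 min → rounds to 7 h 30 min
Tue: 9:25 AM–2:51 PM = 5 h 26 min → rounds to 5 h 30 min
Wed: 8:46 AM–5:12 PM = 8 h 26 min − 75 min = 7 h 11 min → rounds to 7 h 0 min
Thu: 6:53 AM–2:56 PM = 8 h 3 min → rounds to 8 h 0 min
Total credited: 28 h 0 min.

28.00 hours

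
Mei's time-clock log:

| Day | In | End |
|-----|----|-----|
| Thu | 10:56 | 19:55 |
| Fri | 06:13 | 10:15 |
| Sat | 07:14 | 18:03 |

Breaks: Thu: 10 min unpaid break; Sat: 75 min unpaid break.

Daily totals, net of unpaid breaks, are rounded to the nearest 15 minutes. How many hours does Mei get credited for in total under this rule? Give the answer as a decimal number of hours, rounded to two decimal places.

Thu: 10:56–19:55 = 8 h 59 min − 10 min = 8 h 49 min → rounds to 8 h 45 min
Fri: 06:13–10:15 = 4 h 2 min → rounds to 4 h 0 min
Sat: 07:14–18:03 = 10 h 49 min − 75 min = 9 h 34 min → rounds to 9 h 30 min
Total credited: 22 h 15 min.

22.25 hours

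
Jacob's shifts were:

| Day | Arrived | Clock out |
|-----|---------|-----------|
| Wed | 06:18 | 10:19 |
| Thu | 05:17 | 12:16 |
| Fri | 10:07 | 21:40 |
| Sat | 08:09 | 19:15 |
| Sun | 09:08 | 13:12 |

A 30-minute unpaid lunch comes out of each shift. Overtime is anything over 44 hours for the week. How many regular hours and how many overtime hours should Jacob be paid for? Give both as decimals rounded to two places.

Regular 35.22 hours, overtime 0.00 hours

Wed: 06:18–10:19 = 4 h 1 min; less 30 min break → 3 h 31 min
Thu: 05:17–12:16 = 6 h 59 min; less 30 min break → 6 h 29 min
Fri: 10:07–21:40 = 11 h 33 min; less 30 min break → 11 h 3 min
Sat: 08:09–19:15 = 11 h 6 min; less 30 min break → 10 h 36 min
Sun: 09:08–13:12 = 4 h 4 min; less 30 min break → 3 h 34 min
Total worked: 35 h 13 min = 35.22 h.
Threshold 44 h → overtime 0 h 0 min, regular 35 h 13 min.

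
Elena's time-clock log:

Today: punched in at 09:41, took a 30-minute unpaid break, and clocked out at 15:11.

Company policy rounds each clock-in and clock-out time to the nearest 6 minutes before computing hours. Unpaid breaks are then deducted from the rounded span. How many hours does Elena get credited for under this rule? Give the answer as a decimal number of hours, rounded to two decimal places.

Today: in 09:41→09:42, out 15:11→15:12; 5 h 30 min − 30 min = 5 h 0 min

5.00 hours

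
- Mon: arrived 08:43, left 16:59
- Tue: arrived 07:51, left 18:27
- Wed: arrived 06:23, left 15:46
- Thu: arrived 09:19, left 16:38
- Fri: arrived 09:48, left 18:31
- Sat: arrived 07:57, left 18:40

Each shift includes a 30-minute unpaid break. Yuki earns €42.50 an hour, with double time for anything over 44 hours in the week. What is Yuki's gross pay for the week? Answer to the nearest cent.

Mon: 08:43–16:59 = 8 h 16 min; less 30 min break → 7 h 46 min
Tue: 07:51–18:27 = 10 h 36 min; less 30 min break → 10 h 6 min
Wed: 06:23–15:46 = 9 h 23 min; less 30 min break → 8 h 53 min
Thu: 09:19–16:38 = 7 h 19 min; less 30 min break → 6 h 49 min
Fri: 09:48–18:31 = 8 h 43 min; less 30 min break → 8 h 13 min
Sat: 07:57–18:40 = 10 h 43 min; less 30 min break → 10 h 13 min
Total worked: 52 h 0 min = 3120 min.
Regular 44 h 0 min = 2640 min at €42.50/h; overtime 8 h 0 min = 480 min at €85.00/h.
Pay = (2640 × €42.50 + 480 × €85.00) ÷ 60 = €2550.00.

€2550.00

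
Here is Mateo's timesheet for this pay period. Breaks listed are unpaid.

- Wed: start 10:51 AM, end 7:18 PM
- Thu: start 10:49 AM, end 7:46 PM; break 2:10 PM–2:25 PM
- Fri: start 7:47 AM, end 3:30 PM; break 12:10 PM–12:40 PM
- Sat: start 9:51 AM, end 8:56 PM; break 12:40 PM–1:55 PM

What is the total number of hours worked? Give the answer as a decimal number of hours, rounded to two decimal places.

34.20 hours

Wed: 10:51 AM–7:18 PM = 8 h 27 min
Thu: 10:49 AM–7:46 PM = 8 h 57 min; less 15 min break → 8 h 42 min
Fri: 7:47 AM–3:30 PM = 7 h 43 min; less 30 min break → 7 h 13 min
Sat: 9:51 AM–8:56 PM = 11 h 5 min; less 75 min break → 9 h 50 min
Total: 8 h 27 min + 8 h 42 min + 7 h 13 min + 9 h 50 min = 34 h 12 min.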